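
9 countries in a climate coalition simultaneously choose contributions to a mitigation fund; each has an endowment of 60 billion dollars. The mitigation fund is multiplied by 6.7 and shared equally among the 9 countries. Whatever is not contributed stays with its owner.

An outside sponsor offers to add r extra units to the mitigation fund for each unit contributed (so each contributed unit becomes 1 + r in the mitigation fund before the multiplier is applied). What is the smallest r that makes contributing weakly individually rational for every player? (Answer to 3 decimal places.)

With matching at rate r, one contributed unit becomes (1 + r) in the mitigation fund and returns 6.7 × (1 + r) / 9 to the contributor.
Setting this equal to 1: 1 + r = 9/6.7 = 1.3433.
So the minimum matching rate is r = 1.3433 − 1 = 0.343.

0.343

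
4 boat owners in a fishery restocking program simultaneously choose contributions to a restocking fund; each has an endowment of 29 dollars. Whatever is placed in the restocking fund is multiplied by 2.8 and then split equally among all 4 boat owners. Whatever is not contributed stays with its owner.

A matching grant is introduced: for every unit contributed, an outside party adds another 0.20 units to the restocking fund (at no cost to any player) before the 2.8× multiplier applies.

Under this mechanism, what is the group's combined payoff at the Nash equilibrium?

116.00 dollars

With the mechanism, a contributed unit returns 2.8 × 1.20 / 4 = 0.8400 per unit of net cost — still below 1 — so contributing 0 remains dominant for every player.
At the Nash equilibrium no one contributes; group total payoff = 4 × 29 = 116.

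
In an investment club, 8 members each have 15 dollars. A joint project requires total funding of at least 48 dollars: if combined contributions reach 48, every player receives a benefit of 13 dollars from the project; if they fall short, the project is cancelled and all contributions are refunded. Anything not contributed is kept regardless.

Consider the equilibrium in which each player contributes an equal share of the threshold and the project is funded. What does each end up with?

22 dollars

Equal share of the threshold: 48/8 = 6.
At this profile no one gains by cutting their contribution: any cut drops the total below 48, the project is cancelled, contributions are refunded, and the deviator ends with 15, which is less than 15 − 6 + 13 = 22. Contributing more than 6 just wastes the excess. So contributing exactly 6 is a best response.
Each player's payoff: 15 − 6 + 13 = 22.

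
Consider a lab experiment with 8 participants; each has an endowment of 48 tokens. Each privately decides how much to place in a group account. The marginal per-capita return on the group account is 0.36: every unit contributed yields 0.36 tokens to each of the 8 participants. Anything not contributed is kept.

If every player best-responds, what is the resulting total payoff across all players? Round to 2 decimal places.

The private return per contributed unit is 0.36 < 1, so contributing 0 is dominant for every player. At the Nash equilibrium everyone keeps their 48, and the group total is 8 × 48 = 384.

384.00 tokens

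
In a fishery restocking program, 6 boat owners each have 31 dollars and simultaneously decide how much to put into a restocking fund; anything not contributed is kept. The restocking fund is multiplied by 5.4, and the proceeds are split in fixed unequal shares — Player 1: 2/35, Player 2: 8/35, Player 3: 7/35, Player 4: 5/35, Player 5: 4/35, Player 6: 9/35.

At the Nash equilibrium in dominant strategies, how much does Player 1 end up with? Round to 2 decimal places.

For player j, contributing a unit is worthwhile iff 5.4 × (j's share) ≥ 1, i.e. iff j's share is at least 0.1852.
Player 2, Player 3 and Player 6 are above the threshold, contributing 31 each; the remaining 3 contribute 0. Total contributed: 93.
Player 1 keeps 31 and receives 5.4 × 93 × 2/35 = 28.70 from the restocking fund, for a payoff of 59.70.

59.70 dollars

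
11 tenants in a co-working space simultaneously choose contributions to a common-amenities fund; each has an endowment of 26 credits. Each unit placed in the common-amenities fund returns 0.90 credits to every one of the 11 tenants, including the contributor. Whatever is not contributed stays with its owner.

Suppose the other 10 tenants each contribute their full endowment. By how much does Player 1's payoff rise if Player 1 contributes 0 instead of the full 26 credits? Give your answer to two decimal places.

2.60 credits

Switching from a contribution of 26 to 0 lets Player 1 keep an extra 26 credits, but lowers the common-amenities fund by 26, which costs Player 1 their own share of that drop: 0.90 × 26 = 23.40.
Net gain = 26 − 23.40 = 2.60. The private return per contributed unit (0.90) is below 1, so free-riding is indeed the best response regardless of what the others do.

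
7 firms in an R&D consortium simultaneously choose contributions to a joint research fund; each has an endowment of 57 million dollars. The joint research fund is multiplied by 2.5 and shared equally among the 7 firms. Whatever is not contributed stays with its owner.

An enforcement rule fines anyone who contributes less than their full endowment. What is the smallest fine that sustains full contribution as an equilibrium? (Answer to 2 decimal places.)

36.64 million dollars

Given the others contribute fully, the best deviation is to contribute 0 (any partial contribution still incurs the fine and gives up units whose private return 0.3571 is below 1).
Deviating from 57 to 0 saves 57 million dollars but forfeits the deviator's share of the drop in the joint research fund: 2.5/7 × 57 = 20.36.
So the deviation gain is 57 − 20.36 = 36.64, and the fine must be at least 36.64 million dollars to wipe it out.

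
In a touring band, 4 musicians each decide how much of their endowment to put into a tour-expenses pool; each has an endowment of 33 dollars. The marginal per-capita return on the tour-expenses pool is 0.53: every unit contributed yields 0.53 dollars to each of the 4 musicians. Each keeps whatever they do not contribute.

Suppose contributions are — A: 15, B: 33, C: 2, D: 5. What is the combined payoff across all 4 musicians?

Total contributed: 15 + 33 + 2 + 5 = 55; total kept: 4 × 33 − 55 = 77.
The tour-expenses pool pays out 0.53 × 4 × 55 = 116.60 in aggregate.
Group total = 77 + 116.60 = 193.60.

193.60 dollars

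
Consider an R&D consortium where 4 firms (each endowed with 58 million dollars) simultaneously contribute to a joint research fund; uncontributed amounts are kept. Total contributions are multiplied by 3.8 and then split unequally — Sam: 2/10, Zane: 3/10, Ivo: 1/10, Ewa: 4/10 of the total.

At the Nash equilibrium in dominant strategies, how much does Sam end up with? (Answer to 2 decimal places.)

146.16 million dollars

A player with share s gets back 3.8·s per unit contributed, so full contribution is dominant for anyone with s > 1/3.8 = 0.2632 and zero contribution is dominant for anyone below.
Zane and Ewa are above the threshold, contributing 58 each; the remaining 2 contribute 0. Total contributed: 116.
Sam keeps 58 and receives 3.8 × 116 × 2/10 = 88.16 from the joint research fund, for a payoff of 146.16.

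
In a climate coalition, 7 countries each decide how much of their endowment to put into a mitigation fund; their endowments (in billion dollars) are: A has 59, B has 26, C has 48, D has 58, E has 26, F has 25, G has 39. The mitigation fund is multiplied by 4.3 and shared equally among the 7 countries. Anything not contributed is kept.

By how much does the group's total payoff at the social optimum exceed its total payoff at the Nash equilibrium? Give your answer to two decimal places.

927.30 billion dollars

The private return per contributed unit is 4.3/7 = 0.6143 < 1 for every player regardless of endowment, so the Nash equilibrium is zero contribution and the group total is Σ E_j = 59 + 26 + 48 + 58 + 26 + 25 + 39 = 281.
Each contributed unit returns 4.300 to the group, so the social optimum is full contribution by everyone: group total = 4.300 × 281 = 1208.30.
Efficiency loss = (4.300 − 1) × 281 = 927.30.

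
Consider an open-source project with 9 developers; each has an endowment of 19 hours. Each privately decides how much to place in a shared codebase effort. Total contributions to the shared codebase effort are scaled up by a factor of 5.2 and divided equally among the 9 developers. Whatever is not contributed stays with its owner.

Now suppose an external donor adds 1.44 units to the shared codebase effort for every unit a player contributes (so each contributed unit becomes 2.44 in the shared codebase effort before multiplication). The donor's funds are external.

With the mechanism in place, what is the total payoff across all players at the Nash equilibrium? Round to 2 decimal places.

2169.65 hours

Under the mechanism each unit contributed yields 5.2 × 2.44 / 9 = 1.4098 back to its contributor per unit of net cost, which exceeds 1, making full contribution the dominant choice for everyone.
At the Nash equilibrium everyone contributes 19. Group total payoff = 5.2 × 2.44 × 171 = 2169.65.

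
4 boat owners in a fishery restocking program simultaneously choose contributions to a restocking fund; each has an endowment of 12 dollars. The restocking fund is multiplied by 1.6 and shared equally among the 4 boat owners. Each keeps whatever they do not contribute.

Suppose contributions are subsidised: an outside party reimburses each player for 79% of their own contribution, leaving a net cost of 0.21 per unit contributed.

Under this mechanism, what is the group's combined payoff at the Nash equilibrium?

114.72 dollars

Under the mechanism each unit contributed yields (1.6/4) / 0.21 = 1.9048 back to its contributor per unit of net cost, which exceeds 1, making full contribution the dominant choice for everyone.
At the Nash equilibrium everyone contributes 12. Group total payoff = 4 × (12 × 0.79 + 1.6 × 12) = 114.72.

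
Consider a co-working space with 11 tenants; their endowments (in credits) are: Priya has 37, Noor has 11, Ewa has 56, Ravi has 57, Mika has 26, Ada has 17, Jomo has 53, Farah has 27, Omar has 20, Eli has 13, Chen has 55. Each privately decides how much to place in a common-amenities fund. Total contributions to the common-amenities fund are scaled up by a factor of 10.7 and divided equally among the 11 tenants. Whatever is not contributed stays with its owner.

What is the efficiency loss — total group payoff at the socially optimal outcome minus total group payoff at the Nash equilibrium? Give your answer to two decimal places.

3608.40 credits

The private return per contributed unit is 10.7/11 = 0.9727 < 1 for every player regardless of endowment, so the Nash equilibrium is zero contribution and the group total is Σ E_j = 37 + 11 + 56 + 57 + 26 + 17 + 53 + 27 + 20 + 13 + 55 = 372.
Each contributed unit returns 10.700 to the group, so the social optimum is full contribution by everyone: group total = 10.700 × 372 = 3980.40.
Efficiency loss = (10.700 − 1) × 372 = 3608.40.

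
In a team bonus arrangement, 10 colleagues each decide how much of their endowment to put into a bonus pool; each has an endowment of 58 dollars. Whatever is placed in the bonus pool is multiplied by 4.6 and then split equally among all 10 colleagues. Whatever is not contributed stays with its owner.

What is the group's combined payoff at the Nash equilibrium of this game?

580.00 dollars

Each contributed unit returns 4.6/10 = 0.4600 to its contributor — below 1 — so contributing 0 is dominant for every player. At the Nash equilibrium everyone keeps their 58, and the group total is 10 × 58 = 580.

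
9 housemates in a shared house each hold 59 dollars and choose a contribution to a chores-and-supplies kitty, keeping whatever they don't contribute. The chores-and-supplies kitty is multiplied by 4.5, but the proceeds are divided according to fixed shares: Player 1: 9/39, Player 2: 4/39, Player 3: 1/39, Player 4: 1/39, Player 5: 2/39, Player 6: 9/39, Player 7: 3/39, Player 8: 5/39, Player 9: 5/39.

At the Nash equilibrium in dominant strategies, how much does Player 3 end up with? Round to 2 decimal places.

Each unit j contributes comes back to j as 4.5 × (j's share), so j prefers to contribute only if that share exceeds 1/4.5 = 0.2222; otherwise keeping the unit dominates.
Player 1 and Player 6 are above the threshold, contributing 59 each; the remaining 7 contribute 0. Total contributed: 118.
Player 3 keeps 59 and receives 4.5 × 118 × 1/39 = 13.62 from the chores-and-supplies kitty, for a payoff of 72.62.

72.62 dollars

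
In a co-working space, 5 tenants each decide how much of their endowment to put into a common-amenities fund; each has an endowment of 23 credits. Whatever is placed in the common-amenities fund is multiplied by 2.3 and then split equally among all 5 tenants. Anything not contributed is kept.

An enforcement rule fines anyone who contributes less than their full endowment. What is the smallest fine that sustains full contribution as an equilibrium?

Given the others contribute fully, the best deviation is to contribute 0 (any partial contribution still incurs the fine and gives up units whose private return 0.4600 is below 1).
Deviating from 23 to 0 saves 23 credits but forfeits the deviator's share of the drop in the common-amenities fund: 2.3/5 × 23 = 10.58.
So the deviation gain is 23 − 10.58 = 12.42, and the fine must be at least 12.42 credits to wipe it out.

12.42 credits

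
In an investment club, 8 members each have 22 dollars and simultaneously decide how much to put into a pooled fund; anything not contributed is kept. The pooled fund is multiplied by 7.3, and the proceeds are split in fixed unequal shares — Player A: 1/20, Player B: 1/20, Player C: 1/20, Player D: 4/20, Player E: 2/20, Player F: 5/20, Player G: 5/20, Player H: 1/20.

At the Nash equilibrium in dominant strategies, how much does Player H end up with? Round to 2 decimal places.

46.09 dollars

Each unit j contributes comes back to j as 7.3 × (j's share), so j prefers to contribute only if that share exceeds 1/7.3 = 0.1370; otherwise keeping the unit dominates.
The shares above 0.1370 belong to Player D, Player F and Player G, contributing 22 each; the remaining 5 contribute 0. Total contributed: 66.
Player H keeps 22 and receives 7.3 × 66 × 1/20 = 24.09 from the pooled fund, for a payoff of 46.09.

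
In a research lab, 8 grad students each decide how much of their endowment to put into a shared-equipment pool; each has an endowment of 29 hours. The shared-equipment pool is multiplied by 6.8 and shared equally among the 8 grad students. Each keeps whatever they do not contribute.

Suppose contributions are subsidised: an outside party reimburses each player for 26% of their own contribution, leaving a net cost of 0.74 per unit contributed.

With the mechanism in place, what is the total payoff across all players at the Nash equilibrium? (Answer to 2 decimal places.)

With the mechanism, a contributed unit returns (6.8/8) / 0.74 = 1.1486 per unit of net cost to the contributor — now above 1 — so contributing fully is weakly dominant for every player.
At the Nash equilibrium everyone contributes 29. Group total payoff = 8 × (29 × 0.26 + 6.8 × 29) = 1637.92.

1637.92 hours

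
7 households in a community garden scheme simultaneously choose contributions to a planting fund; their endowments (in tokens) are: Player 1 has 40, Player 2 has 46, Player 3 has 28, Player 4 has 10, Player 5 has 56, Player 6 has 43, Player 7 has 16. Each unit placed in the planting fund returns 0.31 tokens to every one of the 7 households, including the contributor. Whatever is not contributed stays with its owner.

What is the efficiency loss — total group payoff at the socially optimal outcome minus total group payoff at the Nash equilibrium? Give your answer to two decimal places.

279.63 tokens

The private return per contributed unit is 0.31 < 1 for everyone, so the Nash equilibrium is zero contribution and the group total is Σ E_j = 40 + 46 + 28 + 10 + 56 + 43 + 16 = 239.
Each contributed unit returns 2.170 to the group, so the social optimum is full contribution by everyone: group total = 2.170 × 239 = 518.63.
Efficiency loss = (2.170 − 1) × 239 = 279.63.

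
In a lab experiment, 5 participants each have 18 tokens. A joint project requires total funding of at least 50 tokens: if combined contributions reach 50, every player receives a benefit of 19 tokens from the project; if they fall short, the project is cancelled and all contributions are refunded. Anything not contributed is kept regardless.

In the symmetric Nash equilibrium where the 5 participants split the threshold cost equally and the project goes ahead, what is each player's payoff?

Equal share of the threshold: 50/5 = 10.
At this profile no one gains by cutting their contribution: any cut drops the total below 50, the project is cancelled, contributions are refunded, and the deviator ends with 18, which is less than 18 − 10 + 19 = 27. Contributing more than 10 just wastes the excess. So contributing exactly 10 is a best response.
Each player's payoff: 18 − 10 + 19 = 27.

27 tokens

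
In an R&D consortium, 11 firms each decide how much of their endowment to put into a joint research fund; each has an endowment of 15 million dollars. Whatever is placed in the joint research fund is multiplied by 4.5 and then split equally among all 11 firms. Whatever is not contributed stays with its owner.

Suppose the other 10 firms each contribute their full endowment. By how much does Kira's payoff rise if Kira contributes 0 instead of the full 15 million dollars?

8.86 million dollars

Switching from a contribution of 15 to 0 lets Kira keep an extra 15 million dollars, but lowers the joint research fund by 15, which costs Kira their own share of that drop: 4.5/11 × 15 = 6.14.
Net gain = 15 − 6.14 = 8.86. The private return per contributed unit (0.4091) is below 1, so free-riding is indeed the best response regardless of what the others do.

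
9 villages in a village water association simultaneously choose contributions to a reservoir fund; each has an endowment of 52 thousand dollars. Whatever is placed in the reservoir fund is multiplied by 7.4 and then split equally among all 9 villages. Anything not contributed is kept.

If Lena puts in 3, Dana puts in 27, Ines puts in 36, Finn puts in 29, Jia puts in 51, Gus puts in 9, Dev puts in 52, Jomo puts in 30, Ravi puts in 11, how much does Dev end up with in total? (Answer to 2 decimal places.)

Total contributed: 3 + 27 + 36 + 29 + 51 + 9 + 52 + 30 + 11 = 248.
Each receives 7.4 × 248 / 9 = 203.91 from the reservoir fund.
Dev keeps 52 − 52 = 0, so Dev's payoff is 0 + 203.91 = 203.91.

203.91 thousand dollars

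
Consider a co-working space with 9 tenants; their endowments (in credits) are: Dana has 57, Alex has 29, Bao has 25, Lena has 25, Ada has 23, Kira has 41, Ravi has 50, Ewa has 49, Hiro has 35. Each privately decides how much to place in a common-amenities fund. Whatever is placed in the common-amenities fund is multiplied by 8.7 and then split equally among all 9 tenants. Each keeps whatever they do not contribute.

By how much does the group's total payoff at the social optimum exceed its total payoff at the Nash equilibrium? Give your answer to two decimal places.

2571.80 credits

The private return per contributed unit is 8.7/9 = 0.9667 < 1 for every player regardless of endowment, so the Nash equilibrium is zero contribution and the group total is Σ E_j = 57 + 29 + 25 + 25 + 23 + 41 + 50 + 49 + 35 = 334.
Each contributed unit returns 8.700 to the group, so the social optimum is full contribution by everyone: group total = 8.700 × 334 = 2905.80.
Efficiency loss = (8.700 − 1) × 334 = 2571.80.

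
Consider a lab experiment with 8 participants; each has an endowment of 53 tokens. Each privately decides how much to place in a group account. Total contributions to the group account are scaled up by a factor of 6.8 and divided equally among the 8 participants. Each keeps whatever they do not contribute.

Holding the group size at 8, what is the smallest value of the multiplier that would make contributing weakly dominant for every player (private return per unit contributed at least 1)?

A contributed unit returns (multiplier)/8 to its contributor.
This reaches 1 exactly when the multiplier is 8.

8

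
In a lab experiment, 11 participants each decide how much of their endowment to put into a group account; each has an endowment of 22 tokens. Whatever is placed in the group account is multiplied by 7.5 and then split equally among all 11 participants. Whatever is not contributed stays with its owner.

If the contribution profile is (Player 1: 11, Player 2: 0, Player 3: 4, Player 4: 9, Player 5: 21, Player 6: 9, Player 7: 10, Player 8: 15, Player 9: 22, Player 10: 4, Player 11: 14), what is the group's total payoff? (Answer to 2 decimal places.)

1015.50 tokens

Total contributed: 11 + 0 + 4 + 9 + 21 + 9 + 10 + 15 + 22 + 4 + 14 = 119; total kept: 11 × 22 − 119 = 123.
The group account pays out 7.5 × 119 = 892.50 in aggregate.
Group total = 123 + 892.50 = 1015.50.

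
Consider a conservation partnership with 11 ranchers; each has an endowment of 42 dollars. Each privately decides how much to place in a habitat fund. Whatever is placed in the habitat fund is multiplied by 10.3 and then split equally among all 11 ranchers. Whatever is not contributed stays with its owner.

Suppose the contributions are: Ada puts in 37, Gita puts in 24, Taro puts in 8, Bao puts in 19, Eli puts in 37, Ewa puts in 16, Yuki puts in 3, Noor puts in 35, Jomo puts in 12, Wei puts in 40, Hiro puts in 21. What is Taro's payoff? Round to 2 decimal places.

Total contributed: 37 + 24 + 8 + 19 + 37 + 16 + 3 + 35 + 12 + 40 + 21 = 252.
Each receives 10.3 × 252 / 11 = 235.96 from the habitat fund.
Taro keeps 42 − 8 = 34, so Taro's payoff is 34 + 235.96 = 269.96.

269.96 dollars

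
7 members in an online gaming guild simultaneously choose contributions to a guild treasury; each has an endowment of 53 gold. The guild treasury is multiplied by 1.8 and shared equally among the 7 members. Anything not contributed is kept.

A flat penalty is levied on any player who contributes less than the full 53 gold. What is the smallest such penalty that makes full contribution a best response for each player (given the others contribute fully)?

Given the others contribute fully, the best deviation is to contribute 0 (any partial contribution still incurs the fine and gives up units whose private return 0.2571 is below 1).
Deviating from 53 to 0 saves 53 gold but forfeits the deviator's share of the drop in the guild treasury: 1.8/7 × 53 = 13.63.
So the deviation gain is 53 − 13.63 = 39.37, and the fine must be at least 39.37 gold to wipe it out.

39.37 gold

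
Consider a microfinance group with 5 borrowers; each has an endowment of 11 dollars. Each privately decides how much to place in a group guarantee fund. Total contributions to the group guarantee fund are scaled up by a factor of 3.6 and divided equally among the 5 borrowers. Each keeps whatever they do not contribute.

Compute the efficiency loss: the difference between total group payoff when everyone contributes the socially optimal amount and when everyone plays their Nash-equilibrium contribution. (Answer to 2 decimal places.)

Each contributed unit returns 3.6/5 = 0.7200 to its contributor — below 1 — so contributing 0 is dominant for every player. At the Nash equilibrium everyone keeps their 11, and the group total is 5 × 11 = 55.
Each contributed unit returns 3.600 to the group as a whole (0.7200 to each of 5 players), which exceeds 1, so the social optimum is full contribution: group total = 3.600 × 55 = 198.00.
Efficiency loss = 198.00 − 55 = 143.00.

143.00 dollars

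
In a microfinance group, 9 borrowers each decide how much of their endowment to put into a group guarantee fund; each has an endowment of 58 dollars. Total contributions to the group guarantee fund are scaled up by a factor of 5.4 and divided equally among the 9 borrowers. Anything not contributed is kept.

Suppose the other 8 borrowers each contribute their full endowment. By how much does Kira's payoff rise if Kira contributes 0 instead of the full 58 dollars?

23.20 dollars

Switching from a contribution of 58 to 0 lets Kira keep an extra 58 dollars, but lowers the group guarantee fund by 58, which costs Kira their own share of that drop: 5.4/9 × 58 = 34.80.
Net gain = 58 − 34.80 = 23.20. The private return per contributed unit (0.6000) is below 1, so free-riding is indeed the best response regardless of what the others do.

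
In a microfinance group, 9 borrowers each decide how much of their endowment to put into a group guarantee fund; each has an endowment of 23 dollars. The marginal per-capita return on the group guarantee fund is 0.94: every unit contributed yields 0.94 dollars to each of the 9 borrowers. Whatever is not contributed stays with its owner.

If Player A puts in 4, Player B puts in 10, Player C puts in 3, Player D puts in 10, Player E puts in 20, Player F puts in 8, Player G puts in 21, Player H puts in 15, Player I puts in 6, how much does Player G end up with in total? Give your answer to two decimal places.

93.18 dollars

Total contributed: 4 + 10 + 3 + 10 + 20 + 8 + 21 + 15 + 6 = 97.
Each receives 0.94 × 97 = 91.18 from the group guarantee fund.
Player G keeps 23 − 21 = 2, so Player G's payoff is 2 + 91.18 = 93.18.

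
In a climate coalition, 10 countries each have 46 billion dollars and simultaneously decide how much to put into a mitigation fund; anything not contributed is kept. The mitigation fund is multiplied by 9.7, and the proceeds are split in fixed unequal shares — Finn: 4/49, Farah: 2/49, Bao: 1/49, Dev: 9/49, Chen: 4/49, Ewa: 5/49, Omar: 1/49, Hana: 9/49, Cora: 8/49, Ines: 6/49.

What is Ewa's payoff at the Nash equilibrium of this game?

For player j, contributing a unit is worthwhile iff 9.7 × (j's share) ≥ 1, i.e. iff j's share is at least 0.1031.
Dev, Hana, Cora and Ines are above the threshold, contributing 46 each; the remaining 6 contribute 0. Total contributed: 184.
Ewa keeps 46 and receives 9.7 × 184 × 5/49 = 182.12 from the mitigation fund, for a payoff of 228.12.

228.12 billion dollars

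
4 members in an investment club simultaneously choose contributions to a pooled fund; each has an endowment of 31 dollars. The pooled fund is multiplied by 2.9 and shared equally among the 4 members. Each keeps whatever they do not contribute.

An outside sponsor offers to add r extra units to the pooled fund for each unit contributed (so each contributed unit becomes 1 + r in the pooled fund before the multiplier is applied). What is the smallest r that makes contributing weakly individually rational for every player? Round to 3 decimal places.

0.379

With matching at rate r, one contributed unit becomes (1 + r) in the pooled fund and returns 2.9 × (1 + r) / 4 to the contributor.
Setting this equal to 1: 1 + r = 4/2.9 = 1.3793.
So the minimum matching rate is r = 1.3793 − 1 = 0.379.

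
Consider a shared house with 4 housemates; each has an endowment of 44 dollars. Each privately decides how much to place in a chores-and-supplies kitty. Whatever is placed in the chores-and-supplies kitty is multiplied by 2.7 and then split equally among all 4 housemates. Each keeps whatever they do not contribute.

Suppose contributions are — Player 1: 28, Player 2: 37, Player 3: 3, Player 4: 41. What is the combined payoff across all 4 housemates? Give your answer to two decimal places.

Total contributed: 28 + 37 + 3 + 41 = 109; total kept: 4 × 44 − 109 = 67.
The chores-and-supplies kitty pays out 2.7 × 109 = 294.30 in aggregate.
Group total = 67 + 294.30 = 361.30.

361.30 dollars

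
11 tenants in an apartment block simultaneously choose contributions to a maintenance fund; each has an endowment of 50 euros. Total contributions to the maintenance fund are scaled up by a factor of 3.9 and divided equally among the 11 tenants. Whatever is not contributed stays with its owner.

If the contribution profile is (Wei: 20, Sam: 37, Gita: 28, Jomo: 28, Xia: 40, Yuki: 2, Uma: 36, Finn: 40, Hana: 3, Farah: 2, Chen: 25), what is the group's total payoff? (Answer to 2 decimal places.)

1306.90 euros

Total contributed: 20 + 37 + 28 + 28 + 40 + 2 + 36 + 40 + 3 + 2 + 25 = 261; total kept: 11 × 50 − 261 = 289.
The maintenance fund pays out 3.9 × 261 = 1017.90 in aggregate.
Group total = 289 + 1017.90 = 1306.90.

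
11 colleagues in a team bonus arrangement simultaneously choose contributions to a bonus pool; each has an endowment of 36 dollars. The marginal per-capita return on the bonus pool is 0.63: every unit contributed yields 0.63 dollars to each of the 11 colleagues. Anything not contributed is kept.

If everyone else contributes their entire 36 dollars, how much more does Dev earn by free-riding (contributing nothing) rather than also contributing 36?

13.32 dollars

Switching from a contribution of 36 to 0 lets Dev keep an extra 36 dollars, but lowers the bonus pool by 36, which costs Dev their own share of that drop: 0.63 × 36 = 22.68.
Net gain = 36 − 22.68 = 13.32. The private return per contributed unit (0.63) is below 1, so free-riding is indeed the best response regardless of what the others do.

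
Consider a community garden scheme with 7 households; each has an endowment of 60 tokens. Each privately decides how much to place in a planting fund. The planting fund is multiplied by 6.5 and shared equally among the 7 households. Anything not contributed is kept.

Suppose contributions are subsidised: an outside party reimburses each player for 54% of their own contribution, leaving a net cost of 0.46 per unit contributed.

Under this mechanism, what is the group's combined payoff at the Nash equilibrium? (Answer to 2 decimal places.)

2956.80 tokens

With the mechanism, a contributed unit returns (6.5/7) / 0.46 = 2.0186 per unit of net cost to the contributor — now above 1 — so contributing fully is weakly dominant for every player.
So the Nash equilibrium is full contribution by all 7; the group earns 7 × (60 × 0.54 + 6.5 × 60) = 2956.80.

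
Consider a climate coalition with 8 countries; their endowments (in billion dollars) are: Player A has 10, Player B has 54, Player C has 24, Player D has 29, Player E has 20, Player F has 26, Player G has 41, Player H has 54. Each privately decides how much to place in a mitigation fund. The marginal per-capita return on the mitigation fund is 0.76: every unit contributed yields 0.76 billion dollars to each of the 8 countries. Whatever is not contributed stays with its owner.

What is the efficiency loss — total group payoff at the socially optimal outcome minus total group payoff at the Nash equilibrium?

1310.64 billion dollars

The private return per contributed unit is 0.76 < 1 for everyone, so the Nash equilibrium is zero contribution and the group total is Σ E_j = 10 + 54 + 24 + 29 + 20 + 26 + 41 + 54 = 258.
Each contributed unit returns 6.080 to the group, so the social optimum is full contribution by everyone: group total = 6.080 × 258 = 1568.64.
Efficiency loss = (6.080 − 1) × 258 = 1310.64.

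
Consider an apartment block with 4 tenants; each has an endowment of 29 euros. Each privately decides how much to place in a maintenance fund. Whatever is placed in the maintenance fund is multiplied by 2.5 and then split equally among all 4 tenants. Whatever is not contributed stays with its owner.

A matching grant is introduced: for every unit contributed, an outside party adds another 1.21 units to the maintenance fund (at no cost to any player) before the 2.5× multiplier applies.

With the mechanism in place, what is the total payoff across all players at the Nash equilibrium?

With the mechanism, a contributed unit returns 2.5 × 2.21 / 4 = 1.3813 per unit of net cost to the contributor — now above 1 — so contributing fully is weakly dominant for every player.
So the Nash equilibrium is full contribution by all 4; the group earns 2.5 × 2.21 × 116 = 640.90.

640.90 euros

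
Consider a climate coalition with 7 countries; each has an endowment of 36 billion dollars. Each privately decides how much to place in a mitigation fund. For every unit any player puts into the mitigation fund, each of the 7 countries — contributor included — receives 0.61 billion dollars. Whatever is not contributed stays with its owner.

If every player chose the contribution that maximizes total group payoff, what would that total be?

Each contributed unit returns 4.270 to the group as a whole (0.61 to each of 7 players), which exceeds 1, so the social optimum is full contribution: group total = 4.270 × 252 = 1076.04.

1076.04 billion dollars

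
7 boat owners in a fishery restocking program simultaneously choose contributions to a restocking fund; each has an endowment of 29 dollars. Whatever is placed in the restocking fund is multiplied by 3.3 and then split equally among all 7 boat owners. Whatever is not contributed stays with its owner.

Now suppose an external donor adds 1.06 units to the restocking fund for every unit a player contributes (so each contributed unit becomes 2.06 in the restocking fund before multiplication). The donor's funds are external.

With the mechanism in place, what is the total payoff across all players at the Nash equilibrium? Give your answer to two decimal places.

203.00 dollars

The effective private return is 3.3 × 2.06 / 7 = 0.9711, which is still under 1, so the mechanism doesn't change anyone's dominant strategy: zero contribution.
Everyone keeps their endowment and the group total is 7 × 29 = 203.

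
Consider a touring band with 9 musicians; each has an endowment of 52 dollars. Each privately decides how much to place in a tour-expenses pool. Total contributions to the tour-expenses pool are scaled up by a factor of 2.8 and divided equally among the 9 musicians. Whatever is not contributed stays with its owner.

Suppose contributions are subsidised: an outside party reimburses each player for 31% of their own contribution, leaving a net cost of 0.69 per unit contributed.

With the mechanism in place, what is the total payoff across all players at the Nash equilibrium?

Even with the mechanism, each unit contributed returns only (2.8/9) / 0.69 = 0.4509 per unit of net cost, so contributing nothing is still dominant.
Everyone keeps their endowment and the group total is 9 × 52 = 468.

468.00 dollars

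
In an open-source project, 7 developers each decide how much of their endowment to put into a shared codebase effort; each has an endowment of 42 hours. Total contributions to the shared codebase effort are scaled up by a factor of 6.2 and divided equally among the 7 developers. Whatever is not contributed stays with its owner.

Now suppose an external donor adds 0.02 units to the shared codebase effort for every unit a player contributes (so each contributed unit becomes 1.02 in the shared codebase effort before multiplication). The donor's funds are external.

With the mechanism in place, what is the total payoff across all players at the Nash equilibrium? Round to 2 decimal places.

294.00 hours

The effective private return is 6.2 × 1.02 / 7 = 0.9034, which is still under 1, so the mechanism doesn't change anyone's dominant strategy: zero contribution.
At the Nash equilibrium no one contributes; group total payoff = 7 × 42 = 294.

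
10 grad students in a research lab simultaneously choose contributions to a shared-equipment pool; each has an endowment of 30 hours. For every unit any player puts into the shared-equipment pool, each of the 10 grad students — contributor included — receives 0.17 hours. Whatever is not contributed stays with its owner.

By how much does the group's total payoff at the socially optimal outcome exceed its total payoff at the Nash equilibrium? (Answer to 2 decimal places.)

The private return per contributed unit is 0.17 < 1, so contributing 0 is dominant for every player. At the Nash equilibrium everyone keeps their 30, and the group total is 10 × 30 = 300.
Each contributed unit returns 1.700 to the group as a whole (0.17 to each of 10 players), which exceeds 1, so the social optimum is full contribution: group total = 1.700 × 300 = 510.00.
Efficiency loss = 510.00 − 300 = 210.00.

210.00 hours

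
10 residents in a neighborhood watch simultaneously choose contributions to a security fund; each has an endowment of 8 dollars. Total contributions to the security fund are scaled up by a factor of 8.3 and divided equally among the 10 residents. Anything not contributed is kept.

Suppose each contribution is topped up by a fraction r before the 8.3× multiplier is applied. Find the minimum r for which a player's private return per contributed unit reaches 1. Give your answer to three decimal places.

With matching at rate r, one contributed unit becomes (1 + r) in the security fund and returns 8.3 × (1 + r) / 10 to the contributor.
Setting this equal to 1: 1 + r = 10/8.3 = 1.2048.
So the minimum matching rate is r = 1.2048 − 1 = 0.205.

0.205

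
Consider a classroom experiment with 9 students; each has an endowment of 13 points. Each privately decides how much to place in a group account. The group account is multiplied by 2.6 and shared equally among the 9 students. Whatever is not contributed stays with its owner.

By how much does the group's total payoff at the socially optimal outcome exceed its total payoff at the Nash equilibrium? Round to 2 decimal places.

187.20 points

Each contributed unit returns 2.6/9 = 0.2889 to its contributor — below 1 — so contributing 0 is dominant for every player. At the Nash equilibrium everyone keeps their 13, and the group total is 9 × 13 = 117.
Each contributed unit returns 2.600 to the group as a whole (0.2889 to each of 9 players), which exceeds 1, so the social optimum is full contribution: group total = 2.600 × 117 = 304.20.
Efficiency loss = 304.20 − 117 = 187.20.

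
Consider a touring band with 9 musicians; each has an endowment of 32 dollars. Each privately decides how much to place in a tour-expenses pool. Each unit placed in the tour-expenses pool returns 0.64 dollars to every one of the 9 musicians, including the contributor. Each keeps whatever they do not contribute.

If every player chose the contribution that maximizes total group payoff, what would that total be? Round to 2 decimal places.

Each contributed unit returns 5.760 to the group as a whole (0.64 to each of 9 players), which exceeds 1, so the social optimum is full contribution: group total = 5.760 × 288 = 1658.88.

1658.88 dollars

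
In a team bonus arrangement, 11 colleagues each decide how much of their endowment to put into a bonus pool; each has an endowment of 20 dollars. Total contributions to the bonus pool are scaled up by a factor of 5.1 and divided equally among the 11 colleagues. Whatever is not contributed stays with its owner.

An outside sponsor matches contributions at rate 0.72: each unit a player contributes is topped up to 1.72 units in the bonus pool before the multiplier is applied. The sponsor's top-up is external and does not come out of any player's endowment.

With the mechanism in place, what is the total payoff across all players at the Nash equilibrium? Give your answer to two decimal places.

The effective private return is 5.1 × 1.72 / 11 = 0.7975, which is still under 1, so the mechanism doesn't change anyone's dominant strategy: zero contribution.
At the Nash equilibrium no one contributes; group total payoff = 11 × 20 = 220.

220.00 dollars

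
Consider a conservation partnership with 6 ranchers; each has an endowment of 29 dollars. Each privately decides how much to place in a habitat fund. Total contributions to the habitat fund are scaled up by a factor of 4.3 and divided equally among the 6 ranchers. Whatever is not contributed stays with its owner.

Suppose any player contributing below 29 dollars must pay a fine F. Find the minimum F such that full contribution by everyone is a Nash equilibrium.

Given the others contribute fully, the best deviation is to contribute 0 (any partial contribution still incurs the fine and gives up units whose private return 0.7167 is below 1).
Deviating from 29 to 0 saves 29 dollars but forfeits the deviator's share of the drop in the habitat fund: 4.3/6 × 29 = 20.78.
So the deviation gain is 29 − 20.78 = 8.22, and the fine must be at least 8.22 dollars to wipe it out.

8.22 dollars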